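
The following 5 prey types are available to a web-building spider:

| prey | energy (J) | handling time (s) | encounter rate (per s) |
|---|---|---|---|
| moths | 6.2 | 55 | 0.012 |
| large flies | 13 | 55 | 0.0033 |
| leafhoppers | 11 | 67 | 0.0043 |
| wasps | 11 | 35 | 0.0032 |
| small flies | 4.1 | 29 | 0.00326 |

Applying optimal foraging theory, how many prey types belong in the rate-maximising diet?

5

Rank by E/h (J/s): wasps 0.314, large flies 0.236, leafhoppers 0.164, small flies 0.141, moths 0.113. Include each in turn until the next type's E/h falls below the running intake rate.
Rate on top 1: 0.03165. large flies: 0.236 > 0.03165 → include.
Rate on top 2: 0.06038. leafhoppers: 0.164 > 0.06038 → include.
Rate on top 3: 0.07929. small flies: 0.141 > 0.07929 → include.
Rate on top 4: 0.08279. moths: 0.113 > 0.08279 → include.
Optimal diet: wasps, large flies, leafhoppers, small flies, moths — 5 of 5 types.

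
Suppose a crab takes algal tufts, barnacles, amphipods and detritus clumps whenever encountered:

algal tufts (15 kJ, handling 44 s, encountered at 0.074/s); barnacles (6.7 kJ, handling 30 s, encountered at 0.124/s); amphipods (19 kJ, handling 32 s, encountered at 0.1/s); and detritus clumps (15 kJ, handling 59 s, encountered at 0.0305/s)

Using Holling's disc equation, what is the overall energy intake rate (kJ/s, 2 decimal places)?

0.33 kJ/s

R = (0.074×15 + 0.124×6.7 + 0.1×19 + 0.0305×15) / (1 + 0.074×44 + 0.124×30 + 0.1×32 + 0.0305×59) = 4.298/12.98 = 0.3313 kJ/s.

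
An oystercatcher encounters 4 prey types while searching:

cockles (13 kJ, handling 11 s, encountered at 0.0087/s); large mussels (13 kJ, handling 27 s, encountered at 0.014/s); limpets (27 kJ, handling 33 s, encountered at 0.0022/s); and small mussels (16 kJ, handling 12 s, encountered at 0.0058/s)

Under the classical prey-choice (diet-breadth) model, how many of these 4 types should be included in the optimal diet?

Rank by E/h (kJ/s): small mussels 1.33, cockles 1.18, limpets 0.818, large mussels 0.481. Include each in turn until the next type's E/h falls below the running intake rate.
Rate on top 1: 0.08676. cockles: 1.18 > 0.08676 → include.
Rate on top 2: 0.1767. limpets: 0.818 > 0.1767 → include.
Rate on top 3: 0.2143. large mussels: 0.481 > 0.2143 → include.
Optimal diet: small mussels, cockles, limpets, large mussels — 4 of 4 types.

4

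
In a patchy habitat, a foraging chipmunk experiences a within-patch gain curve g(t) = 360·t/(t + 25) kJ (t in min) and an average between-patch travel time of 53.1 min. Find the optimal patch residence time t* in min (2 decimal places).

Optimal t* satisfies g'(t*) = g(t*)/(T + t*).
g'(t) = 360·25/(t + 25)². Setting 360·25/(t+25)² = 360t/[(t+25)(53.1+t)] gives 25(53.1+t) = t(t+25), so t² = 25×53.1 = 1328.
t* = √1328 = 36.43 min.

36.43 min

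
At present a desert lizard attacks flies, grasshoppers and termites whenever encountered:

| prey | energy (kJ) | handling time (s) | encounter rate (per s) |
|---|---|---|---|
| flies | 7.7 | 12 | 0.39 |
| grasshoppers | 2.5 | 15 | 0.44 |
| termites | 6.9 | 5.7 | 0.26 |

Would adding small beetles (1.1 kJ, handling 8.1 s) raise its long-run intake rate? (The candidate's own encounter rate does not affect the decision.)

On flies, grasshoppers and termites alone, R = ΣλE/(1+Σλh) = 5.897/13.76 = 0.4285 kJ/s.
small beetles: E/h = 1.1/8.1 = 0.1358 kJ/s.
0.1358 < 0.4285, so adding small beetles would lower the average — exclude it.

No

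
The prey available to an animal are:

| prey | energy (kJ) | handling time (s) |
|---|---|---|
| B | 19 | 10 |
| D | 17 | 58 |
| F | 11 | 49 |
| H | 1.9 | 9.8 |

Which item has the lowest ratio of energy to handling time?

Profitability E/h (kJ/s): B = 19/10 = 1.9, D = 17/58 = 0.293, F = 11/49 = 0.224, H = 1.9/9.8 = 0.194.
Ranked: B > D > F > H.

H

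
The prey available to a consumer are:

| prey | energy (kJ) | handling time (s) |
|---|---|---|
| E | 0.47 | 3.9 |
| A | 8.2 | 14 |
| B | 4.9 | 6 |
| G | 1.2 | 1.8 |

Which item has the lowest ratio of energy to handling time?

In descending order of E/h:
B: 4.9/6 = 0.817 kJ/s
G: 1.2/1.8 = 0.667 kJ/s
A: 8.2/14 = 0.586 kJ/s
E: 0.47/3.9 = 0.121 kJ/s

E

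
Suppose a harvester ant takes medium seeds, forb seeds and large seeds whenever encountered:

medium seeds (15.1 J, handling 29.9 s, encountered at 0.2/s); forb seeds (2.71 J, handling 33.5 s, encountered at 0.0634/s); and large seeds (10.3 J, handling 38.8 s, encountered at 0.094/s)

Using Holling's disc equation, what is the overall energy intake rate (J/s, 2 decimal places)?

0.33 J/s

R = (0.2×15.1 + 0.0634×2.71 + 0.094×10.3) / (1 + 0.2×29.9 + 0.0634×33.5 + 0.094×38.8) = 4.16/12.75 = 0.3262 J/s.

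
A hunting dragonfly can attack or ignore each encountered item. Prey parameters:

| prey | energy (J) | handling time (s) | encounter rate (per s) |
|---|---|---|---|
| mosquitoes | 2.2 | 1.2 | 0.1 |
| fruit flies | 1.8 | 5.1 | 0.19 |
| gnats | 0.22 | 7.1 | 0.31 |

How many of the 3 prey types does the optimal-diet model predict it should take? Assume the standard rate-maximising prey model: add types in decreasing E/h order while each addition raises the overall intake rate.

2

Profitabilities (E/h, J/s): mosquitoes 1.83, fruit flies 0.353, gnats 0.031. Add prey in this order while the next type's profitability exceeds the intake rate on those already taken.
Rate on top 1: 0.1964. fruit flies: 0.353 > 0.1964 → include.
Rate on top 2: 0.269. gnats: 0.031 < 0.269 → exclude; stop.
Optimal diet: mosquitoes, fruit flies — 2 of 3 types.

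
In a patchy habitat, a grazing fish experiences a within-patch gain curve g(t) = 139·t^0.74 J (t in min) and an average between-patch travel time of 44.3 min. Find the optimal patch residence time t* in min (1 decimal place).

126.1 min

Maximise g(t)/(T+t): set derivative to zero → g'(t)(T+t) = g(t).
g'(t) = 0.74·139·t^-0.26. Setting 0.74·139·t^-0.26 = 139·t^0.74/(44.3+t) gives 0.74(44.3+t) = t, so 0.26·t = 0.74×44.3.
t* = 0.74×44.3/0.26 = 126.1 min.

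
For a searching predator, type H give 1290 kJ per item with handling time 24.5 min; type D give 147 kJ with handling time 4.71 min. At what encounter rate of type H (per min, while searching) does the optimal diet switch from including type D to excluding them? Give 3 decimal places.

The zero-one rule: include type D iff E₂/h₂ > λE₁/(1+λh₁). Equality gives the switch point.
λE₁h₂ = E₂ + λE₂h₁ ⇒ λ = E₂/(E₁h₂ − E₂h₁) = 147/(6076 − 3602) = 0.05941 per min.

0.059 per min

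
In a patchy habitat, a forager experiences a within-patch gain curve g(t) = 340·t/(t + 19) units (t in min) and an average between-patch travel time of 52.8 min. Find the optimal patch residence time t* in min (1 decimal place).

Optimal t* satisfies g'(t*) = g(t*)/(T + t*).
g'(t) = 340·19/(t + 19)². Setting 340·19/(t+19)² = 340t/[(t+19)(52.8+t)] gives 19(52.8+t) = t(t+19), so t² = 19×52.8 = 1003.
t* = √1003 = 31.67 min.

31.7 min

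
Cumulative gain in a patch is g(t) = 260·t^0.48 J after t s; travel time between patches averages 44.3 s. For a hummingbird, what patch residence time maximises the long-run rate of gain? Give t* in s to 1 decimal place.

Optimal t* satisfies g'(t*) = g(t*)/(T + t*).
g'(t) = 0.48·260·t^-0.52. Setting 0.48·260·t^-0.52 = 260·t^0.48/(44.3+t) gives 0.48(44.3+t) = t, so 0.52·t = 0.48×44.3.
t* = 0.48×44.3/0.52 = 40.89 s.

40.9 s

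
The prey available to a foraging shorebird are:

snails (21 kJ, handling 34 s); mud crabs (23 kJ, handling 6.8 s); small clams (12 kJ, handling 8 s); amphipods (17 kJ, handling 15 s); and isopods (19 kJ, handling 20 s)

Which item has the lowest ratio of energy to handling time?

snails

Profitability E/h (kJ/s): snails = 21/34 = 0.618, mud crabs = 23/6.8 = 3.38, small clams = 12/8 = 1.5, amphipods = 17/15 = 1.13, isopods = 19/20 = 0.95.
Ranked: mud crabs > small clams > amphipods > isopods > snails.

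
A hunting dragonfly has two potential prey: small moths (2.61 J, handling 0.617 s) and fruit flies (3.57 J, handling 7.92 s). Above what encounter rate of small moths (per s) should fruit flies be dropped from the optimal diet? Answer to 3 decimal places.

Drop fruit flies once their profitability E₂/h₂ falls below the rate achievable on small moths alone: E₂/h₂ = λE₁/(1 + λh₁).
Solve for λ: λE₁h₂ = E₂(1 + λh₁) → λ(E₁h₂ − E₂h₁) = E₂ → λ = E₂/(E₁h₂ − E₂h₁).
λ = 3.57/(2.61×7.92 − 3.57×0.617) = 3.57/18.47 = 0.1933 per s.

0.193 per s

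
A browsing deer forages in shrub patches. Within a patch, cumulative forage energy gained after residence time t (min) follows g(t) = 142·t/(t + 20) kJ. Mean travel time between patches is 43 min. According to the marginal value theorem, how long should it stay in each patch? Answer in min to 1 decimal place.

29.3 min

Maximise g(t)/(T+t): set derivative to zero → g'(t)(T+t) = g(t).
g'(t) = 142·20/(t + 20)². Setting 142·20/(t+20)² = 142t/[(t+20)(43+t)] gives 20(43+t) = t(t+20), so t² = 20×43 = 860.
t* = √860 = 29.33 min.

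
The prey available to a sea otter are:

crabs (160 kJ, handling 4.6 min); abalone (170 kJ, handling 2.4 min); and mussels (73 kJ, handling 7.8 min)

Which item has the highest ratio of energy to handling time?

In descending order of E/h:
abalone: 170/2.4 = 70.8 kJ/min
crabs: 160/4.6 = 34.8 kJ/min
mussels: 73/7.8 = 9.36 kJ/min

abalone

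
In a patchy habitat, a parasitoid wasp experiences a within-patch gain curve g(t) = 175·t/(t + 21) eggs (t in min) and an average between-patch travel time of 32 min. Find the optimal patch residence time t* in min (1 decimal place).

25.9 min

By the marginal value theorem, leave when the instantaneous gain rate g'(t) equals the habitat-wide average g(t)/(T + t).
g'(t) = 175·21/(t + 21)². Setting 175·21/(t+21)² = 175t/[(t+21)(32+t)] gives 21(32+t) = t(t+21), so t² = 21×32 = 672.
t* = √672 = 25.92 min.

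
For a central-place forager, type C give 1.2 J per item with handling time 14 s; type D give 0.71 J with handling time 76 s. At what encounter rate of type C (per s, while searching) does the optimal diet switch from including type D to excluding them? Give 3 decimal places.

0.009 per s

Drop type D once their profitability E₂/h₂ falls below the rate achievable on type C alone: E₂/h₂ = λE₁/(1 + λh₁).
Solve for λ: λE₁h₂ = E₂(1 + λh₁) → λ(E₁h₂ − E₂h₁) = E₂ → λ = E₂/(E₁h₂ − E₂h₁).
λ = 0.71/(1.2×76 − 0.71×14) = 0.71/81.26 = 0.008737 per s.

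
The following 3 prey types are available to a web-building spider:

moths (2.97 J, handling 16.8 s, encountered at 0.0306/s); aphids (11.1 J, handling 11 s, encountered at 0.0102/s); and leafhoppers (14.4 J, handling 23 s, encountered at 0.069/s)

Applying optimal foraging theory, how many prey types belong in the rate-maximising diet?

2

E/h in descending order: aphids 1.01, leafhoppers 0.626, moths 0.177 J/s. The optimal diet is the largest prefix of this list for which every included type satisfies E_i/h_i > R on the types above it.
Rate on top 1: 0.1018. leafhoppers: 0.626 > 0.1018 → include.
Rate on top 2: 0.4101. moths: 0.177 < 0.4101 → exclude; stop.
Optimal diet: aphids, leafhoppers — 2 of 3 types.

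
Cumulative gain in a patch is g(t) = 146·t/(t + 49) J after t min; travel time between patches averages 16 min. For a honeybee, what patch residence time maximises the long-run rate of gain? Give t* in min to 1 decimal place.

28.0 min

Maximise g(t)/(T+t): set derivative to zero → g'(t)(T+t) = g(t).
g'(t) = 146·49/(t + 49)². Setting 146·49/(t+49)² = 146t/[(t+49)(16+t)] gives 49(16+t) = t(t+49), so t² = 49×16 = 784.
t* = √784 = 28 min.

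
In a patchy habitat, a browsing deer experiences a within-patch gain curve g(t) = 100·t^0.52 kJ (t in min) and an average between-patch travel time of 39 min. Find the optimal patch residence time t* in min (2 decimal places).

42.25 min

By the marginal value theorem, leave when the instantaneous gain rate g'(t) equals the habitat-wide average g(t)/(T + t).
g'(t) = 0.52·100·t^-0.48. Setting 0.52·100·t^-0.48 = 100·t^0.52/(39+t) gives 0.52(39+t) = t, so 0.48·t = 0.52×39.
t* = 0.52×39/0.48 = 42.25 min.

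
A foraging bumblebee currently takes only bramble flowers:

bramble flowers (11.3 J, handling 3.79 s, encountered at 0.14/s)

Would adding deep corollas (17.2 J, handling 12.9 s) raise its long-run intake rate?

On bramble flowers alone, R = ΣλE/(1+Σλh) = 1.582/1.531 = 1.034 J/s.
Profitability of deep corollas: 17.2/12.9 = 1.333 J/s.
Since 1.333 > R, including deep corollas increases the long-run rate.

Yes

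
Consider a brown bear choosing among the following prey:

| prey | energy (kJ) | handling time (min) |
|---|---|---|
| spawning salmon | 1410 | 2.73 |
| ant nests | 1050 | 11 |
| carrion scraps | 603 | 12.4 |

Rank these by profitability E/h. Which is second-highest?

Profitability E/h (kJ/min): spawning salmon = 1410/2.73 = 516, ant nests = 1050/11 = 95.5, carrion scraps = 603/12.4 = 48.6.
Ranked: spawning salmon > ant nests > carrion scraps.

ant nests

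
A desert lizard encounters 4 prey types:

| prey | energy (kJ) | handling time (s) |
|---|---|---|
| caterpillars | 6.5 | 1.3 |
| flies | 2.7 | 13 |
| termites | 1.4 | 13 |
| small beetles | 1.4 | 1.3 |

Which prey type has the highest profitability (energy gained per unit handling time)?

caterpillars

In descending order of E/h:
caterpillars: 6.5/1.3 = 5 kJ/s
small beetles: 1.4/1.3 = 1.08 kJ/s
flies: 2.7/13 = 0.208 kJ/s
termites: 1.4/13 = 0.108 kJ/s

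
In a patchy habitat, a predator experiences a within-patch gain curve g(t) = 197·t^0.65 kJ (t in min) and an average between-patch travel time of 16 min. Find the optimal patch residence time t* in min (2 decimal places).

29.71 min

By the marginal value theorem, leave when the instantaneous gain rate g'(t) equals the habitat-wide average g(t)/(T + t).
g'(t) = 0.65·197·t^-0.35. Setting 0.65·197·t^-0.35 = 197·t^0.65/(16+t) gives 0.65(16+t) = t, so 0.35·t = 0.65×16.
t* = 0.65×16/0.35 = 29.71 min.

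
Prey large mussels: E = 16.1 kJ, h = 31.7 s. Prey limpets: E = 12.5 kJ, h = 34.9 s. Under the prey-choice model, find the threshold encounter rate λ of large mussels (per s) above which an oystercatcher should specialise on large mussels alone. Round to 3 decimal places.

Drop limpets once their profitability E₂/h₂ falls below the rate achievable on large mussels alone: E₂/h₂ = λE₁/(1 + λh₁).
Solve for λ: λE₁h₂ = E₂(1 + λh₁) → λ(E₁h₂ − E₂h₁) = E₂ → λ = E₂/(E₁h₂ − E₂h₁).
λ = 12.5/(16.1×34.9 − 12.5×31.7) = 12.5/165.6 = 0.07546 per s.

0.075 per s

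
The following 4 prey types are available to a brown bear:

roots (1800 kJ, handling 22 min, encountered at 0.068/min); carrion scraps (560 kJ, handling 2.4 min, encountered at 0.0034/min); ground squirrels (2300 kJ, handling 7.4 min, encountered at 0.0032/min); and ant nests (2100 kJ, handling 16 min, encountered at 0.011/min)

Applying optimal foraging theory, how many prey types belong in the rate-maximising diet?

4

E/h in descending order: ground squirrels 311, carrion scraps 233, ant nests 131, roots 81.8 kJ/min. The optimal diet is the largest prefix of this list for which every included type satisfies E_i/h_i > R on the types above it.
Rate on top 1: 7.19. carrion scraps: 233 > 7.19 → include.
Rate on top 2: 8.978. ant nests: 131 > 8.978 → include.
Rate on top 3: 26.79. roots: 81.8 > 26.79 → include.
Optimal diet: ground squirrels, carrion scraps, ant nests, roots — 4 of 4 types.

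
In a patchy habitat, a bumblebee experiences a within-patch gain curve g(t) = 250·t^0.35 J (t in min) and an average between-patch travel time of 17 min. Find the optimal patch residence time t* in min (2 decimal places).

9.15 min

By the marginal value theorem, leave when the instantaneous gain rate g'(t) equals the habitat-wide average g(t)/(T + t).
g'(t) = 0.35·250·t^-0.65. Setting 0.35·250·t^-0.65 = 250·t^0.35/(17+t) gives 0.35(17+t) = t, so 0.65·t = 0.35×17.
t* = 0.35×17/0.65 = 9.154 min.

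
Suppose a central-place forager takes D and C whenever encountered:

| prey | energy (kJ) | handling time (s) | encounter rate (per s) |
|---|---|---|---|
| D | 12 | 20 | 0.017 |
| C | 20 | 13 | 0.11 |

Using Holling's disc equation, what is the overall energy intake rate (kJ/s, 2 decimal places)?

0.87 kJ/s

R = (0.017×12 + 0.11×20) / (1 + 0.017×20 + 0.11×13) = 2.404/2.77 = 0.8679 kJ/s.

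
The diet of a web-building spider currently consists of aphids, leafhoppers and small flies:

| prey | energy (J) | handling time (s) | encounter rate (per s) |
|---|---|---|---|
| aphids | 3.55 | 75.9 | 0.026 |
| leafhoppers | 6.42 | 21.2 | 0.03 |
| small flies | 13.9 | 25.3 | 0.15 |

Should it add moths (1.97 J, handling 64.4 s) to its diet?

On aphids, leafhoppers and small flies alone, R = ΣλE/(1+Σλh) = 2.37/7.404 = 0.3201 J/s.
Profitability of moths: 1.97/64.4 = 0.03059 J/s.
0.03059 < 0.3201, so adding moths would lower the average — exclude it.

No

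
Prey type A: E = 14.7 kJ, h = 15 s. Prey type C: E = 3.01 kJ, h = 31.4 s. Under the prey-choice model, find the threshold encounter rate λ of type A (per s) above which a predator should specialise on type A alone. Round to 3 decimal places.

The zero-one rule: include type C iff E₂/h₂ > λE₁/(1+λh₁). Equality gives the switch point.
λE₁h₂ = E₂ + λE₂h₁ ⇒ λ = E₂/(E₁h₂ − E₂h₁) = 3.01/(461.6 − 45.15) = 0.007228 per s.

0.007 per s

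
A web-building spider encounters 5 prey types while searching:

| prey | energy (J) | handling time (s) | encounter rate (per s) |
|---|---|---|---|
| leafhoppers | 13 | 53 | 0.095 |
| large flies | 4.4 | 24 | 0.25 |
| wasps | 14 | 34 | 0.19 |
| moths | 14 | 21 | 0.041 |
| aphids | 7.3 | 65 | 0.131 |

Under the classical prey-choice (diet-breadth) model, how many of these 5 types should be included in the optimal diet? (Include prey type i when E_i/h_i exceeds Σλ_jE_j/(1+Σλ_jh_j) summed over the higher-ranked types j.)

Profitabilities (E/h, J/s): moths 0.667, wasps 0.412, leafhoppers 0.245, large flies 0.183, aphids 0.112. Add prey in this order while the next type's profitability exceeds the intake rate on those already taken.
Rate on top 1: 0.3084. wasps: 0.412 > 0.3084 → include.
Rate on top 2: 0.3887. leafhoppers: 0.245 < 0.3887 → exclude; stop.
Optimal diet: moths, wasps — 2 of 5 types.

2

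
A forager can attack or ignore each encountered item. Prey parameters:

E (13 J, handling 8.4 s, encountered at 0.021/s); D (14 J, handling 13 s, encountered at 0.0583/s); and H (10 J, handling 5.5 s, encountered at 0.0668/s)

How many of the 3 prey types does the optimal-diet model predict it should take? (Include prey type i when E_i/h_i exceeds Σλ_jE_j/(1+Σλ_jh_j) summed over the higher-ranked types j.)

Rank by E/h (J/s): H 1.82, E 1.55, D 1.08. Include each in turn until the next type's E/h falls below the running intake rate.
Rate on top 1: 0.4885. E: 1.55 > 0.4885 → include.
Rate on top 2: 0.6095. D: 1.08 > 0.6095 → include.
Optimal diet: H, E, D — 3 of 3 types.

3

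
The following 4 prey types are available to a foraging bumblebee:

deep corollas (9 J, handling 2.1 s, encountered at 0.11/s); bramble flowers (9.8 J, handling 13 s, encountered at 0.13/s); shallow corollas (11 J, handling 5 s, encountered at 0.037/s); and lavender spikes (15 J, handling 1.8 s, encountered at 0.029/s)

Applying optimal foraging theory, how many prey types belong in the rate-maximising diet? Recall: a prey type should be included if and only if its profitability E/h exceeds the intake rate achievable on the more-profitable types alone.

Profitabilities (E/h, J/s): lavender spikes 8.33, deep corollas 4.29, shallow corollas 2.2, bramble flowers 0.754. Add prey in this order while the next type's profitability exceeds the intake rate on those already taken.
Rate on top 1: 0.4134. deep corollas: 4.29 > 0.4134 → include.
Rate on top 2: 1.111. shallow corollas: 2.2 > 1.111 → include.
Rate on top 3: 1.248. bramble flowers: 0.754 < 1.248 → exclude; stop.
Optimal diet: lavender spikes, deep corollas, shallow corollas — 3 of 4 types.

3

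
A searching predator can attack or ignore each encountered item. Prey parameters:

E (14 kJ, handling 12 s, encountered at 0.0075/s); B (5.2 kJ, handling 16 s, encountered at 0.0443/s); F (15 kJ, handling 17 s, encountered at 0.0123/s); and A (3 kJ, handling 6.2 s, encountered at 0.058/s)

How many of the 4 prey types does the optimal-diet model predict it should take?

Rank by E/h (kJ/s): E 1.17, F 0.882, A 0.484, B 0.325. Include each in turn until the next type's E/h falls below the running intake rate.
Rate on top 1: 0.09633. F: 0.882 > 0.09633 → include.
Rate on top 2: 0.2228. A: 0.484 > 0.2228 → include.
Rate on top 3: 0.2794. B: 0.325 > 0.2794 → include.
Optimal diet: E, F, A, B — 4 of 4 types.

4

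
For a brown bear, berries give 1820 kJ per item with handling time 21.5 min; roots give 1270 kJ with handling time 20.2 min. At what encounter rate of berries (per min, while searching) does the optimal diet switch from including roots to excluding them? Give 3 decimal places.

0.134 per min

Drop roots once their profitability E₂/h₂ falls below the rate achievable on berries alone: E₂/h₂ = λE₁/(1 + λh₁).
Solve for λ: λE₁h₂ = E₂(1 + λh₁) → λ(E₁h₂ − E₂h₁) = E₂ → λ = E₂/(E₁h₂ − E₂h₁).
λ = 1270/(1820×20.2 − 1270×21.5) = 1270/9459 = 0.1343 per min.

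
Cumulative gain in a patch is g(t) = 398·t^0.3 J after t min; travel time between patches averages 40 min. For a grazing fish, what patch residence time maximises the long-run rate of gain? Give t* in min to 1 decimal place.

Maximise g(t)/(T+t): set derivative to zero → g'(t)(T+t) = g(t).
g'(t) = 0.3·398·t^-0.7. Setting 0.3·398·t^-0.7 = 398·t^0.3/(40+t) gives 0.3(40+t) = t, so 0.70·t = 0.3×40.
t* = 0.3×40/0.70 = 17.14 min.

17.1 min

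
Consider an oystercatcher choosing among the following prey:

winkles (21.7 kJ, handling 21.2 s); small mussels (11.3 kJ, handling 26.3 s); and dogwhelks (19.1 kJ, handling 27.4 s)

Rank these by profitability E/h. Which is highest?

winkles

Profitability E/h (kJ/s): winkles = 21.7/21.2 = 1.02, small mussels = 11.3/26.3 = 0.43, dogwhelks = 19.1/27.4 = 0.697.
Ranked: winkles > dogwhelks > small mussels.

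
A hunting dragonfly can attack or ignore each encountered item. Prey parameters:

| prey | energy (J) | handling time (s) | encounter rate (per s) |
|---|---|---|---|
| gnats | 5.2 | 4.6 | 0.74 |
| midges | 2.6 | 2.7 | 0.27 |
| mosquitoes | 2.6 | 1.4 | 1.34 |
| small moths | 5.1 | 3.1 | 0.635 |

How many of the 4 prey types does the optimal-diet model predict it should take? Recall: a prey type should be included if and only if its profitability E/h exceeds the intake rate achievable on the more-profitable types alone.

Profitabilities (E/h, J/s): mosquitoes 1.86, small moths 1.65, gnats 1.13, midges 0.963. Add prey in this order while the next type's profitability exceeds the intake rate on those already taken.
Rate on top 1: 1.211. small moths: 1.65 > 1.211 → include.
Rate on top 2: 1.388. gnats: 1.13 < 1.388 → exclude; stop.
Optimal diet: mosquitoes, small moths — 2 of 4 types.

2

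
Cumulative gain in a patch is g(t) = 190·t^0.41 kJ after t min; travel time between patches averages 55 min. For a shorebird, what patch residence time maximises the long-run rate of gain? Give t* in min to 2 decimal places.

38.22 min

Optimal t* satisfies g'(t*) = g(t*)/(T + t*).
g'(t) = 0.41·190·t^-0.59. Setting 0.41·190·t^-0.59 = 190·t^0.41/(55+t) gives 0.41(55+t) = t, so 0.59·t = 0.41×55.
t* = 0.41×55/0.59 = 38.22 min.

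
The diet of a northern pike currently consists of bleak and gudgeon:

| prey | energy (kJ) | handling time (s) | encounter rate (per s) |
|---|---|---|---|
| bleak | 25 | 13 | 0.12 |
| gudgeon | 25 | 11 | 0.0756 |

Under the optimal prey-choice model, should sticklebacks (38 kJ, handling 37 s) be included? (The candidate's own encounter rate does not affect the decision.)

No

Intake rate on the current diet: R = (0.12×25 + 0.0756×25) / (1 + 0.12×13 + 0.0756×11) = 4.89/3.392 = 1.442 kJ/s.
Profitability of sticklebacks: 38/37 = 1.027 kJ/s.
Since 1.027 < R, time spent handling sticklebacks is better spent searching.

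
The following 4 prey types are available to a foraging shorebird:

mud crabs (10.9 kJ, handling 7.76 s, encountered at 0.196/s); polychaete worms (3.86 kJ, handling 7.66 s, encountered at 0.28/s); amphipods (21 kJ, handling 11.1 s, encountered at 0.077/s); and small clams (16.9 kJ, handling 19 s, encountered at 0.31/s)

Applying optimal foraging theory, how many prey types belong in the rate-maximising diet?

2

Profitabilities (E/h, kJ/s): amphipods 1.89, mud crabs 1.4, small clams 0.889, polychaete worms 0.504. Add prey in this order while the next type's profitability exceeds the intake rate on those already taken.
Rate on top 1: 0.8718. mud crabs: 1.4 > 0.8718 → include.
Rate on top 2: 1.112. small clams: 0.889 < 1.112 → exclude; stop.
Optimal diet: amphipods, mud crabs — 2 of 4 types.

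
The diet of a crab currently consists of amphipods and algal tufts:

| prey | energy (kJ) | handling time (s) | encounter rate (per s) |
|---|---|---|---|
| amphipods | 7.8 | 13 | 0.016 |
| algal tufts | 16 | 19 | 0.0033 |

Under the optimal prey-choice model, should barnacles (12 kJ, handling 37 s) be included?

On amphipods and algal tufts alone, R = ΣλE/(1+Σλh) = 0.1776/1.271 = 0.1398 kJ/s.
barnacles: E/h = 12/37 = 0.3243 kJ/s.
Since 0.3243 > R, including barnacles increases the long-run rate.

Yes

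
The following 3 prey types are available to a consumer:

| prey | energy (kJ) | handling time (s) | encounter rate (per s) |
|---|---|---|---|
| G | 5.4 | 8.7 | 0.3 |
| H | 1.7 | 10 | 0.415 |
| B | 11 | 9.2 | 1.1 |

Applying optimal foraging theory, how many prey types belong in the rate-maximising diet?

1

E/h in descending order: B 1.2, G 0.621, H 0.17 kJ/s. The optimal diet is the largest prefix of this list for which every included type satisfies E_i/h_i > R on the types above it.
Rate on top 1: 1.088. G: 0.621 < 1.088 → exclude; stop.
Optimal diet: B — 1 of 3 types.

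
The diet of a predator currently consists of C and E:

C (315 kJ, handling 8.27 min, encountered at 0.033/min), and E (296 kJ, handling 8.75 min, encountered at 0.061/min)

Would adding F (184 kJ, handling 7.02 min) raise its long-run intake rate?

On C and E alone, R = ΣλE/(1+Σλh) = 28.45/1.807 = 15.75 kJ/min.
F: E/h = 184/7.02 = 26.21 kJ/min.
Since 26.21 > R, including F increases the long-run rate.

Yes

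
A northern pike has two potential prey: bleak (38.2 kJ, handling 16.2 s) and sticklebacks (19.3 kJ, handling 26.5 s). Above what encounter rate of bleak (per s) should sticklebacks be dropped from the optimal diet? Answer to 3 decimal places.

Drop sticklebacks once their profitability E₂/h₂ falls below the rate achievable on bleak alone: E₂/h₂ = λE₁/(1 + λh₁).
Solve for λ: λE₁h₂ = E₂(1 + λh₁) → λ(E₁h₂ − E₂h₁) = E₂ → λ = E₂/(E₁h₂ − E₂h₁).
λ = 19.3/(38.2×26.5 − 19.3×16.2) = 19.3/699.6 = 0.02759 per s.

0.028 per s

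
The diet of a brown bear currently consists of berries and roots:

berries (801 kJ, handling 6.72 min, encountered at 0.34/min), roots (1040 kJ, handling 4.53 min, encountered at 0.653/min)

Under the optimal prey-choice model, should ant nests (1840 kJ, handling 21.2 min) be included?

On berries and roots alone, R = ΣλE/(1+Σλh) = 951.5/6.243 = 152.4 kJ/min.
ant nests: E/h = 1840/21.2 = 86.79 kJ/min.
86.79 < 152.4, so adding ant nests would lower the average — exclude it.

No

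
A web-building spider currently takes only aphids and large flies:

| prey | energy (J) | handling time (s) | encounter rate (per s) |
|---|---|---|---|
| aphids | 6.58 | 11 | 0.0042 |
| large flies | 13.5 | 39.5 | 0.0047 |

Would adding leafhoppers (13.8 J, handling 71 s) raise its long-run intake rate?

Yes

Current rate: (0.0042×6.58 + 0.0047×13.5)/(1 + 0.0042×11 + 0.0047×39.5) = 0.07394 J/s.
Profitability of leafhoppers: 13.8/71 = 0.1944 J/s.
0.1944 > 0.07394, so adding leafhoppers raises the average — include it.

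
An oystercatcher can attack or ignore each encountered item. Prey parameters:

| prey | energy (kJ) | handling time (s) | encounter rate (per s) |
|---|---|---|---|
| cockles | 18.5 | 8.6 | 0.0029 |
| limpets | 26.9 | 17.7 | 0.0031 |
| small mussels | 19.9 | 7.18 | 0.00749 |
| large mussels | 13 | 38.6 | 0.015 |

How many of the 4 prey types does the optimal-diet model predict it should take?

Profitabilities (E/h, kJ/s): small mussels 2.77, cockles 2.15, limpets 1.52, large mussels 0.337. Add prey in this order while the next type's profitability exceeds the intake rate on those already taken.
Rate on top 1: 0.1414. cockles: 2.15 > 0.1414 → include.
Rate on top 2: 0.1879. limpets: 1.52 > 0.1879 → include.
Rate on top 3: 0.2524. large mussels: 0.337 > 0.2524 → include.
Optimal diet: small mussels, cockles, limpets, large mussels — 4 of 4 types.

4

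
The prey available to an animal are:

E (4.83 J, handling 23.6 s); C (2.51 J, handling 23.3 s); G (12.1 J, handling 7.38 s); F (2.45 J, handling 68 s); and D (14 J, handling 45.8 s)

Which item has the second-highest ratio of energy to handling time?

D

Profitability E/h (J/s): E = 4.83/23.6 = 0.205, C = 2.51/23.3 = 0.108, G = 12.1/7.38 = 1.64, F = 2.45/68 = 0.036, D = 14/45.8 = 0.306.
Ranked: G > D > E > C > F.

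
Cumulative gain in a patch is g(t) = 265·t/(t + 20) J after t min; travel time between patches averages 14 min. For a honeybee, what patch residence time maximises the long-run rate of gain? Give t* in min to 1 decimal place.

16.7 min

By the marginal value theorem, leave when the instantaneous gain rate g'(t) equals the habitat-wide average g(t)/(T + t).
g'(t) = 265·20/(t + 20)². Setting 265·20/(t+20)² = 265t/[(t+20)(14+t)] gives 20(14+t) = t(t+20), so t² = 20×14 = 280.
t* = √280 = 16.73 min.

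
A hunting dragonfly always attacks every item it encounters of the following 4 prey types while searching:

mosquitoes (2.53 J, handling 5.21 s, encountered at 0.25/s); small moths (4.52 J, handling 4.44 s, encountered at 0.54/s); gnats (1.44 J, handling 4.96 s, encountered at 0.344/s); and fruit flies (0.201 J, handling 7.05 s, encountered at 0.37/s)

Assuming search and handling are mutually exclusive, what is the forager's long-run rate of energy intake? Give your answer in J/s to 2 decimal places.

0.40 J/s

R = (0.25×2.53 + 0.54×4.52 + 0.344×1.44 + 0.37×0.201) / (1 + 0.25×5.21 + 0.54×4.44 + 0.344×4.96 + 0.37×7.05) = 3.643/9.015 = 0.4041 J/s.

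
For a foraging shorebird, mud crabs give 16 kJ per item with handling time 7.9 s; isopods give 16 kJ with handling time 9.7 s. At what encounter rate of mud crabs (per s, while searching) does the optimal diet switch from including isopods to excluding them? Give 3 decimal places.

Drop isopods once their profitability E₂/h₂ falls below the rate achievable on mud crabs alone: E₂/h₂ = λE₁/(1 + λh₁).
Solve for λ: λE₁h₂ = E₂(1 + λh₁) → λ(E₁h₂ − E₂h₁) = E₂ → λ = E₂/(E₁h₂ − E₂h₁).
λ = 16/(16×9.7 − 16×7.9) = 16/28.8 = 0.5556 per s.

0.556 per s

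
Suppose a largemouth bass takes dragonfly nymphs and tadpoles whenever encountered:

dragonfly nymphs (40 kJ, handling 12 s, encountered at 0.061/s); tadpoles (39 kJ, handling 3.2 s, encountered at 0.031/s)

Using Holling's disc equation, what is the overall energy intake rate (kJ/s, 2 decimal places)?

1.99 kJ/s

R = (0.061×40 + 0.031×39) / (1 + 0.061×12 + 0.031×3.2) = 3.649/1.831 = 1.993 kJ/s.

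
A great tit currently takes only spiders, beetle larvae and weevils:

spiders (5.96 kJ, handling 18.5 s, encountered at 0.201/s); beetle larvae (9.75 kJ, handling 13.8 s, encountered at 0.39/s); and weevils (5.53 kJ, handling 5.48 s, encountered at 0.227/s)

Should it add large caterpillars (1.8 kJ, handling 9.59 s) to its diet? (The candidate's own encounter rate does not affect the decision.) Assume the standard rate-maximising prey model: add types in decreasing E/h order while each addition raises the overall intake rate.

No

Intake rate on the current diet: R = (0.201×5.96 + 0.39×9.75 + 0.227×5.53) / (1 + 0.201×18.5 + 0.39×13.8 + 0.227×5.48) = 6.256/11.34 = 0.5514 kJ/s.
Profitability of large caterpillars: 1.8/9.59 = 0.1877 kJ/s.
Since 0.1877 < R, time spent handling large caterpillars is better spent searching.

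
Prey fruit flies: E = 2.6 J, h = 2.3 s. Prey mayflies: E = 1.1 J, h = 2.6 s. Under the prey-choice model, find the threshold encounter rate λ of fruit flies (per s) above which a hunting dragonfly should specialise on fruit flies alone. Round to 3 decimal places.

0.260 per s

The zero-one rule: include mayflies iff E₂/h₂ > λE₁/(1+λh₁). Equality gives the switch point.
λE₁h₂ = E₂ + λE₂h₁ ⇒ λ = E₂/(E₁h₂ − E₂h₁) = 1.1/(6.76 − 2.53) = 0.26 per s.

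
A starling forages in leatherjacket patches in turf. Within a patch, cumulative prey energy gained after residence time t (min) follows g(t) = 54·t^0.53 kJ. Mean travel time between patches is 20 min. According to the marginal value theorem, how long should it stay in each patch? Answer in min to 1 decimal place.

Optimal t* satisfies g'(t*) = g(t*)/(T + t*).
g'(t) = 0.53·54·t^-0.47. Setting 0.53·54·t^-0.47 = 54·t^0.53/(20+t) gives 0.53(20+t) = t, so 0.47·t = 0.53×20.
t* = 0.53×20/0.47 = 22.55 min.

22.6 min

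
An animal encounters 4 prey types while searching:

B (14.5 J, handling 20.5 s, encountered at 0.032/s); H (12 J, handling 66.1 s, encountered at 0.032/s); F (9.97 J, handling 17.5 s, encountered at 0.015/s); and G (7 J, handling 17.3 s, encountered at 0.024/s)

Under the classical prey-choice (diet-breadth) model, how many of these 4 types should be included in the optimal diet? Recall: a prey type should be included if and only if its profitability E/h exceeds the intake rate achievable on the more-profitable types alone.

3

Profitabilities (E/h, J/s): B 0.707, F 0.57, G 0.405, H 0.182. Add prey in this order while the next type's profitability exceeds the intake rate on those already taken.
Rate on top 1: 0.2802. F: 0.57 > 0.2802 → include.
Rate on top 2: 0.3198. G: 0.405 > 0.3198 → include.
Rate on top 3: 0.3349. H: 0.182 < 0.3349 → exclude; stop.
Optimal diet: B, F, G — 3 of 4 types.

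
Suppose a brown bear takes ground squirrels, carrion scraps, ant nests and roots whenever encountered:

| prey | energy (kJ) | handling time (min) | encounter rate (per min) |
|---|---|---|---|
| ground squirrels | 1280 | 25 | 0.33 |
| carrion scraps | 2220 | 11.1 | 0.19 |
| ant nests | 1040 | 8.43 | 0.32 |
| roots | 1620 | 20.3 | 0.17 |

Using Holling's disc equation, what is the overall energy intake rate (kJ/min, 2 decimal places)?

R = Σλ_iE_i / (1 + Σλ_ih_i)
Numerator: 0.33×1280 + 0.19×2220 + 0.32×1040 + 0.17×1620 = 1452
Denominator: 1 + 0.33×25 + 0.19×11.1 + 0.32×8.43 + 0.17×20.3 = 17.51
R = 1452/17.51 = 82.96 kJ/min

82.96 kJ/min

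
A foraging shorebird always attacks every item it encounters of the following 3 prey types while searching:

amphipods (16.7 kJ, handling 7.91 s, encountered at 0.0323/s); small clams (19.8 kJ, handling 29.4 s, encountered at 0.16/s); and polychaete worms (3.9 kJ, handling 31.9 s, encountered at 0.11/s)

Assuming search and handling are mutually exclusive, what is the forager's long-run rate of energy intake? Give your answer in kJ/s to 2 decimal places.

0.44 kJ/s

Energy encountered per unit search time: 0.0323×16.7 + 0.16×19.8 + 0.11×3.9 = 4.136 kJ/s.
Handling time per unit search time: 0.0323×7.91 + 0.16×29.4 + 0.11×31.9 = 8.468.
Rate = 4.136/(1 + 8.468) = 0.4369 kJ/s.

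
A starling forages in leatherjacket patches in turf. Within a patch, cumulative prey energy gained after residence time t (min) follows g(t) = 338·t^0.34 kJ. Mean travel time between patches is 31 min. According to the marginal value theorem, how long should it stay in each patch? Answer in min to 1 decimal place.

16.0 min

Optimal t* satisfies g'(t*) = g(t*)/(T + t*).
g'(t) = 0.34·338·t^-0.66. Setting 0.34·338·t^-0.66 = 338·t^0.34/(31+t) gives 0.34(31+t) = t, so 0.66·t = 0.34×31.
t* = 0.34×31/0.66 = 15.97 min.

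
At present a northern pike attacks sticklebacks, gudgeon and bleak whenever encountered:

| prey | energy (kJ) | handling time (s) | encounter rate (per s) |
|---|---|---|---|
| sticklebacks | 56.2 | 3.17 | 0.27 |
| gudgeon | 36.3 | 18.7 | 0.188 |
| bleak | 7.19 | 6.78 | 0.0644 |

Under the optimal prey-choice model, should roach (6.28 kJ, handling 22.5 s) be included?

No

Current rate: (0.27×56.2 + 0.188×36.3 + 0.0644×7.19)/(1 + 0.27×3.17 + 0.188×18.7 + 0.0644×6.78) = 3.867 kJ/s.
Profitability of roach: 6.28/22.5 = 0.2791 kJ/s.
Since 0.2791 < R, time spent handling roach is better spent searching.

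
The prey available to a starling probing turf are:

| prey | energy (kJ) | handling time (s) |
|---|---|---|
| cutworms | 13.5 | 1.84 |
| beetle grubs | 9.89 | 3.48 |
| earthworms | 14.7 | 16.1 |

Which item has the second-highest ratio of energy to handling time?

beetle grubs

Profitability E/h (kJ/s): cutworms = 13.5/1.84 = 7.34, beetle grubs = 9.89/3.48 = 2.84, earthworms = 14.7/16.1 = 0.913.
Ranked: cutworms > beetle grubs > earthworms.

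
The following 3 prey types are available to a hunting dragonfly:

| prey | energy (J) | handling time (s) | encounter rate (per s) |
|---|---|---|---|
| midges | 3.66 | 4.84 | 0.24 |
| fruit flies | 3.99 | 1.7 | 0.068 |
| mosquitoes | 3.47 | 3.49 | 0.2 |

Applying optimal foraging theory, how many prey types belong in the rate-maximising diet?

Profitabilities (E/h, J/s): fruit flies 2.35, mosquitoes 0.994, midges 0.756. Add prey in this order while the next type's profitability exceeds the intake rate on those already taken.
Rate on top 1: 0.2432. mosquitoes: 0.994 > 0.2432 → include.
Rate on top 2: 0.5323. midges: 0.756 > 0.5323 → include.
Optimal diet: fruit flies, mosquitoes, midges — 3 of 3 types.

3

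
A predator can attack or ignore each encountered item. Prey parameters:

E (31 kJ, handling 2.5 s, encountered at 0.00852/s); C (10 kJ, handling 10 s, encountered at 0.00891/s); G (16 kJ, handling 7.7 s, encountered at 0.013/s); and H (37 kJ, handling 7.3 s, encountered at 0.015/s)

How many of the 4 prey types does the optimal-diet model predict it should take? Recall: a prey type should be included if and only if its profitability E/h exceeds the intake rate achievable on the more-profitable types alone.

Rank by E/h (kJ/s): E 12.4, H 5.07, G 2.08, C 1. Include each in turn until the next type's E/h falls below the running intake rate.
Rate on top 1: 0.2586. H: 5.07 > 0.2586 → include.
Rate on top 2: 0.7244. G: 2.08 > 0.7244 → include.
Rate on top 3: 0.8344. C: 1 > 0.8344 → include.
Optimal diet: E, H, G, C — 4 of 4 types.

4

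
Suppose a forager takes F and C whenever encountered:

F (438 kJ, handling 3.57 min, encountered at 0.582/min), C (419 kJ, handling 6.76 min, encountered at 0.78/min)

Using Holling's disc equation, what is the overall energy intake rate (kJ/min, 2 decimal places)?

Energy encountered per unit search time: 0.582×438 + 0.78×419 = 581.7 kJ/min.
Handling time per unit search time: 0.582×3.57 + 0.78×6.76 = 7.351.
Rate = 581.7/(1 + 7.351) = 69.66 kJ/min.

69.66 kJ/min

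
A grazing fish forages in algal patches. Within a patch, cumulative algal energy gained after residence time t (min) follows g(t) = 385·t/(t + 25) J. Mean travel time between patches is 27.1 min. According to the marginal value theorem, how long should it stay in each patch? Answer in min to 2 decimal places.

26.03 min

By the marginal value theorem, leave when the instantaneous gain rate g'(t) equals the habitat-wide average g(t)/(T + t).
g'(t) = 385·25/(t + 25)². Setting 385·25/(t+25)² = 385t/[(t+25)(27.1+t)] gives 25(27.1+t) = t(t+25), so t² = 25×27.1 = 677.5.
t* = √677.5 = 26.03 min.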